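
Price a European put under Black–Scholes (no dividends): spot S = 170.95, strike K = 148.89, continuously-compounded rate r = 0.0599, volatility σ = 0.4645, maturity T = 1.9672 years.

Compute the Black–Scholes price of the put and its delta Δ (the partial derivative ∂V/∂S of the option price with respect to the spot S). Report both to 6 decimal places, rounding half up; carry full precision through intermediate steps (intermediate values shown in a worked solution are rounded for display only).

σ√T = 0.4645·√1.9672 = 0.651493
d₁ = (ln(S/K) + (r+σ²/2)T) / (σ√T) = (ln(170.95/148.89) + (0.0599+0.4645²/2)·1.9672) / 0.651493 = (0.138163 + 0.330057) / 0.651493 = 0.718688
d₂ = d₁ − σ√T = 0.718688 − 0.651493 = 0.067195
e^{−rT} = e^{−0.0599·1.9672} = 0.888842
N(−d₁) = 0.236167,  N(−d₂) = 0.473213
Put price V = K·e^{−rT}·N(−d₂) − S·N(−d₁) = 62.624943 − 40.372682 = 22.252261
Δ = −N(−d₁) = -0.236167

price = 22.252261
Δ = -0.236167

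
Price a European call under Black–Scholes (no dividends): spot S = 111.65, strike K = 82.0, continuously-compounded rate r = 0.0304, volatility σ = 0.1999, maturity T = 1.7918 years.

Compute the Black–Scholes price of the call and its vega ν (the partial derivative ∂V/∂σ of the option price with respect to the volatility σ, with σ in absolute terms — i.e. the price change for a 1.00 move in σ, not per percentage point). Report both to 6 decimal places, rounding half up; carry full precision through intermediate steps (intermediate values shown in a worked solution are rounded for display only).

σ√T = 0.1999·√1.7918 = 0.267582
d₁ = (ln(S/K) + (r+σ²/2)T) / (σ√T) = (ln(111.65/82.0) + (0.0304+0.1999²/2)·1.7918) / 0.267582 = (0.308650 + 0.090271) / 0.267582 = 1.490833
d₂ = d₁ − σ√T = 1.490833 − 0.267582 = 1.223250
e^{−rT} = e^{−0.0304·1.7918} = 0.946986
N(d₁) = 0.931997,  N(d₂) = 0.889382
Call price V = S·N(d₁) − K·e^{−rT}·N(d₂) = 104.057498 − 69.063099 = 34.994399
φ(d₁) = (1/√(2π))·e^{−d₁²/2} = 0.131305
ν = S·φ(d₁)·√T = 19.623928

price = 34.994399
ν = 19.623928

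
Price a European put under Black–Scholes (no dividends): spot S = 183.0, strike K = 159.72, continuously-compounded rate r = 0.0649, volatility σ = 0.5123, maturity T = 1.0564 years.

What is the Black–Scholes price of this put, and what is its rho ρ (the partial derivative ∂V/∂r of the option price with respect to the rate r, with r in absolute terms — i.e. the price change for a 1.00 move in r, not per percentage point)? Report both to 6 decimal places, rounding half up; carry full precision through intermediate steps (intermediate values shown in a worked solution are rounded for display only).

σ√T = 0.5123·√1.0564 = 0.526549
d₁ = (ln(S/K) + (r+σ²/2)T) / (σ√T) = (ln(183.0/159.72) + (0.0649+0.5123²/2)·1.0564) / 0.526549 = (0.136064 + 0.207187) / 0.526549 = 0.651888
d₂ = d₁ − σ√T = 0.651888 − 0.526549 = 0.125340
e^{−rT} = e^{−0.0649·1.0564} = 0.933737
N(−d₁) = 0.257237,  N(−d₂) = 0.450127
Put price V = K·e^{−rT}·N(−d₂) − S·N(−d₁) = 67.130407 − 47.074294 = 20.056113
ρ = −K·T·e^{−rT}·N(−d₂) = -70.916562

price = 20.056113
ρ = -70.916562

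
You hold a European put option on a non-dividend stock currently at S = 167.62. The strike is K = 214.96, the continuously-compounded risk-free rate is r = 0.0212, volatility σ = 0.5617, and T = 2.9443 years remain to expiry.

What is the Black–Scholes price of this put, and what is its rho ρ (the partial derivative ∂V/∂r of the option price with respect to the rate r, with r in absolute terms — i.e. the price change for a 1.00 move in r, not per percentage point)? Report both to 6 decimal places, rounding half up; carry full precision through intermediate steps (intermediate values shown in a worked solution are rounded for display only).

price = 86.735501
ρ = -446.097954

σ√T = 0.5617·√2.9443 = 0.963819
d₁ = (ln(S/K) + (r+σ²/2)T) / (σ√T) = (ln(167.62/214.96) + (0.0212+0.5617²/2)·2.9443) / 0.963819 = (-0.248752 + 0.526893) / 0.963819 = 0.288581
d₂ = d₁ − σ√T = 0.288581 − 0.963819 = -0.675238
e^{−rT} = e^{−0.0212·2.9443} = 0.939489
N(−d₁) = 0.386451,  N(−d₂) = 0.750238
Put price V = K·e^{−rT}·N(−d₂) − S·N(−d₁) = 151.512398 − 64.776897 = 86.735501
ρ = −K·T·e^{−rT}·N(−d₂) = -446.097954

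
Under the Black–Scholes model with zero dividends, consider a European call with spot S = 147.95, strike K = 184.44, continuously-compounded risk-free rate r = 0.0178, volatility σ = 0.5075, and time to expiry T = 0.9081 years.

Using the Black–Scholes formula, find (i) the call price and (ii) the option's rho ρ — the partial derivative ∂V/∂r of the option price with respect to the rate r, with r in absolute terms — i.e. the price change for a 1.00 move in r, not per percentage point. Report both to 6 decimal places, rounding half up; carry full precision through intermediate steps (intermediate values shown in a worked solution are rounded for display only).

σ√T = 0.5075·√0.9081 = 0.483618
d₁ = (ln(S/K) + (r+σ²/2)T) / (σ√T) = (ln(147.95/184.44) + (0.0178+0.5075²/2)·0.9081) / 0.483618 = (-0.220450 + 0.133108) / 0.483618 = -0.180602
d₂ = d₁ − σ√T = -0.180602 − 0.483618 = -0.664220
e^{−rT} = e^{−0.0178·0.9081} = 0.983966
N(d₁) = 0.428340,  N(d₂) = 0.253275
Call price V = S·N(d₁) − K·e^{−rT}·N(d₂) = 63.372930 − 45.964973 = 17.407957
ρ = K·T·e^{−rT}·N(d₂) = 41.740792

price = 17.407957
ρ = 41.740792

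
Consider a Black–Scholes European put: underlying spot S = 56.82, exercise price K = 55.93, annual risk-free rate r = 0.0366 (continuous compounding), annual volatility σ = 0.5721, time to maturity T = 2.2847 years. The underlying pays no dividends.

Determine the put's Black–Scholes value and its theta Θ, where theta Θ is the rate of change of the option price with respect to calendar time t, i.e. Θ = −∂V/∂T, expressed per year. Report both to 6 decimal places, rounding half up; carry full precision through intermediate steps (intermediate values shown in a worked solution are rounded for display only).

σ√T = 0.5721·√2.2847 = 0.864742
d₁ = (ln(S/K) + (r+σ²/2)T) / (σ√T) = (ln(56.82/55.93) + (0.0366+0.5721²/2)·2.2847) / 0.864742 = (0.015787 + 0.457509) / 0.864742 = 0.547327
d₂ = d₁ − σ√T = 0.547327 − 0.864742 = -0.317415
e^{−rT} = e^{−0.0366·2.2847} = 0.919781
N(−d₁) = 0.292077,  N(−d₂) = 0.624536
Put price V = K·e^{−rT}·N(−d₂) − S·N(−d₁) = 32.128190 − 16.595813 = 15.532377
φ(d₁) = (1/√(2π))·e^{−d₁²/2} = 0.343447
Θ = −S·φ(d₁)·σ/(2√T) + r·K·e^{−rT}·N(−d₂) = −3.693078 + 1.175892 = -2.517186

price = 15.532377
Θ = -2.517186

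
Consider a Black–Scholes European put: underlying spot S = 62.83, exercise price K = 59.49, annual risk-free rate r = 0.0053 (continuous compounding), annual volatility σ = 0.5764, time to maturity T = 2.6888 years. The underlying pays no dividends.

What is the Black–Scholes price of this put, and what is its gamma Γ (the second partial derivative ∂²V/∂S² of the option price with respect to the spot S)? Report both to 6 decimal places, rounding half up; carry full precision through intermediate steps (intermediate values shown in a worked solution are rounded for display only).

σ√T = 0.5764·√2.6888 = 0.945155
d₁ = (ln(S/K) + (r+σ²/2)T) / (σ√T) = (ln(62.83/59.49) + (0.0053+0.5764²/2)·2.6888) / 0.945155 = (0.054624 + 0.460910) / 0.945155 = 0.545449
d₂ = d₁ − σ√T = 0.545449 − 0.945155 = -0.399706
e^{−rT} = e^{−0.0053·2.6888} = 0.985850
N(−d₁) = 0.292722,  N(−d₂) = 0.655313
Put price V = K·e^{−rT}·N(−d₂) − S·N(−d₁) = 38.432982 − 18.391738 = 20.041244
φ(d₁) = (1/√(2π))·e^{−d₁²/2} = 0.343800
Γ = φ(d₁) / (S·σ·√T) = 0.005789

price = 20.041244
Γ = 0.005789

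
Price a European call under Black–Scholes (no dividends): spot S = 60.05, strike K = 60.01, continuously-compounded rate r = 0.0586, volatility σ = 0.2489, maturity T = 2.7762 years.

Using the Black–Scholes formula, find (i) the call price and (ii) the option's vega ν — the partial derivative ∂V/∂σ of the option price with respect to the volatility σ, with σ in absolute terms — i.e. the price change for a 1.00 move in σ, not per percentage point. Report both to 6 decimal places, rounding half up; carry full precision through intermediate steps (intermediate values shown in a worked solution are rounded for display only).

σ√T = 0.2489·√2.7762 = 0.414716
d₁ = (ln(S/K) + (r+σ²/2)T) / (σ√T) = (ln(60.05/60.01) + (0.0586+0.2489²/2)·2.7762) / 0.414716 = (0.000666 + 0.248680) / 0.414716 = 0.601246
d₂ = d₁ − σ√T = 0.601246 − 0.414716 = 0.186531
e^{−rT} = e^{−0.0586·2.7762} = 0.849859
N(d₁) = 0.726162,  N(d₂) = 0.573986
Call price V = S·N(d₁) − K·e^{−rT}·N(d₂) = 43.606028 − 29.273278 = 14.332749
φ(d₁) = (1/√(2π))·e^{−d₁²/2} = 0.332975
ν = S·φ(d₁)·√T = 33.315810

price = 14.332749
ν = 33.315810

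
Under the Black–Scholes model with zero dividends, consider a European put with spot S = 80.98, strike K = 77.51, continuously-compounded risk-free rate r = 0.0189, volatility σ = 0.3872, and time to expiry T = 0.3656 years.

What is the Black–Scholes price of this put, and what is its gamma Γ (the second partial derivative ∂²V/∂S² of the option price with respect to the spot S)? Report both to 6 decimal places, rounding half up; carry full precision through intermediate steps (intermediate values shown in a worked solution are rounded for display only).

price = 5.529012
Γ = 0.019903

σ√T = 0.3872·√0.3656 = 0.234120
d₁ = (ln(S/K) + (r+σ²/2)T) / (σ√T) = (ln(80.98/77.51) + (0.0189+0.3872²/2)·0.3656) / 0.234120 = (0.043795 + 0.034316) / 0.234120 = 0.333637
d₂ = d₁ − σ√T = 0.333637 − 0.234120 = 0.099517
e^{−rT} = e^{−0.0189·0.3656} = 0.993114
N(−d₁) = 0.369327,  N(−d₂) = 0.460364
Put price V = K·e^{−rT}·N(−d₂) − S·N(−d₁) = 35.437080 − 29.908069 = 5.529012
φ(d₁) = (1/√(2π))·e^{−d₁²/2} = 0.377345
Γ = φ(d₁) / (S·σ·√T) = 0.019903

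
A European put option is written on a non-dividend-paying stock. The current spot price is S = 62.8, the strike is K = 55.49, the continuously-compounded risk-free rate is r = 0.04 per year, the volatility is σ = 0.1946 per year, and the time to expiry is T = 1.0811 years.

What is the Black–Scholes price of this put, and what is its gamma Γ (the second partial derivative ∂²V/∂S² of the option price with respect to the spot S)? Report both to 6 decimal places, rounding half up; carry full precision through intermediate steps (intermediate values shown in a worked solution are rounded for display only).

σ√T = 0.1946·√1.0811 = 0.202337
d₁ = (ln(S/K) + (r+σ²/2)T) / (σ√T) = (ln(62.8/55.49) + (0.04+0.1946²/2)·1.0811) / 0.202337 = (0.123752 + 0.063714) / 0.202337 = 0.926505
d₂ = d₁ − σ√T = 0.926505 − 0.202337 = 0.724168
e^{−rT} = e^{−0.04·1.0811} = 0.957678
N(−d₁) = 0.177092,  N(−d₂) = 0.234481
Put price V = K·e^{−rT}·N(−d₂) − S·N(−d₁) = 12.460701 − 11.121367 = 1.339335
φ(d₁) = (1/√(2π))·e^{−d₁²/2} = 0.259722
Γ = φ(d₁) / (S·σ·√T) = 0.020440

price = 1.339335
Γ = 0.020440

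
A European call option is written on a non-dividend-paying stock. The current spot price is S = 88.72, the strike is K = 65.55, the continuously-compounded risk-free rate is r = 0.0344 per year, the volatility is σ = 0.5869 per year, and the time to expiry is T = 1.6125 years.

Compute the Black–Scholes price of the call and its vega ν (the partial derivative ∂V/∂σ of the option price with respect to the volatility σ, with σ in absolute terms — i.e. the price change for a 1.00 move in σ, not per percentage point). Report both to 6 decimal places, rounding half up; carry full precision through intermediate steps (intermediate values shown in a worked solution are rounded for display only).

σ√T = 0.5869·√1.6125 = 0.745271
d₁ = (ln(S/K) + (r+σ²/2)T) / (σ√T) = (ln(88.72/65.55) + (0.0344+0.5869²/2)·1.6125) / 0.745271 = (0.302672 + 0.333184) / 0.745271 = 0.853188
d₂ = d₁ − σ√T = 0.853188 − 0.745271 = 0.107918
e^{−rT} = e^{−0.0344·1.6125} = 0.946040
N(d₁) = 0.803223,  N(d₂) = 0.542970
Call price V = S·N(d₁) − K·e^{−rT}·N(d₂) = 71.261909 − 33.671145 = 37.590764
φ(d₁) = (1/√(2π))·e^{−d₁²/2} = 0.277231
ν = S·φ(d₁)·√T = 31.232975

price = 37.590764
ν = 31.232975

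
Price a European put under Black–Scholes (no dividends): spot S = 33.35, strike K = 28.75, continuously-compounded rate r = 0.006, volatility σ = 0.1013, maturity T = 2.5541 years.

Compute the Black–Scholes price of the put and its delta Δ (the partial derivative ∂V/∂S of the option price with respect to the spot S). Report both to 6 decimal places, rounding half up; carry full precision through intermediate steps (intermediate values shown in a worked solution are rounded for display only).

price = 0.404677
Δ = -0.137332

σ√T = 0.1013·√2.5541 = 0.161893
d₁ = (ln(S/K) + (r+σ²/2)T) / (σ√T) = (ln(33.35/28.75) + (0.006+0.1013²/2)·2.5541) / 0.161893 = (0.148420 + 0.028429) / 0.161893 = 1.092383
d₂ = d₁ − σ√T = 1.092383 − 0.161893 = 0.930490
e^{−rT} = e^{−0.006·2.5541} = 0.984792
N(−d₁) = 0.137332,  N(−d₂) = 0.176059
Put price V = K·e^{−rT}·N(−d₂) − S·N(−d₁) = 4.984712 − 4.580035 = 0.404677
Δ = −N(−d₁) = -0.137332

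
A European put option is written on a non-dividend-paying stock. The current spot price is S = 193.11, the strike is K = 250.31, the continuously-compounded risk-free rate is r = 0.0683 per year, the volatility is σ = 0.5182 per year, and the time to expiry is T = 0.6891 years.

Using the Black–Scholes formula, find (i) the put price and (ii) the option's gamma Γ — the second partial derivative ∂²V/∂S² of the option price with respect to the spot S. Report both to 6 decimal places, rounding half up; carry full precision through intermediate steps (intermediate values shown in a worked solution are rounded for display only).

price = 63.928575
Γ = 0.004620

σ√T = 0.5182·√0.6891 = 0.430168
d₁ = (ln(S/K) + (r+σ²/2)T) / (σ√T) = (ln(193.11/250.31) + (0.0683+0.5182²/2)·0.6891) / 0.430168 = (-0.259440 + 0.139588) / 0.430168 = -0.278617
d₂ = d₁ − σ√T = -0.278617 − 0.430168 = -0.708785
e^{−rT} = e^{−0.0683·0.6891} = 0.954025
N(−d₁) = 0.609731,  N(−d₂) = 0.760771
Put price V = K·e^{−rT}·N(−d₂) − S·N(−d₁) = 181.673649 − 117.745074 = 63.928575
φ(d₁) = (1/√(2π))·e^{−d₁²/2} = 0.383755
Γ = φ(d₁) / (S·σ·√T) = 0.004620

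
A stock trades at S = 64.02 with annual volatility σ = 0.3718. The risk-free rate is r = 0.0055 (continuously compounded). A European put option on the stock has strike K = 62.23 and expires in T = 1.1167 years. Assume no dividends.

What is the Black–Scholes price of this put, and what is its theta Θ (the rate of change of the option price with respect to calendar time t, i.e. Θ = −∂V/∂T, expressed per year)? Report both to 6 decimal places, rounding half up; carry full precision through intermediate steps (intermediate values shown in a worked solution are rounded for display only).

price = 8.753204
Θ = -4.130301

σ√T = 0.3718·√1.1167 = 0.392896
d₁ = (ln(S/K) + (r+σ²/2)T) / (σ√T) = (ln(64.02/62.23) + (0.0055+0.3718²/2)·1.1167) / 0.392896 = (0.028358 + 0.083325) / 0.392896 = 0.284258
d₂ = d₁ − σ√T = 0.284258 − 0.392896 = -0.108638
e^{−rT} = e^{−0.0055·1.1167} = 0.993877
N(−d₁) = 0.388106,  N(−d₂) = 0.543255
Put price V = K·e^{−rT}·N(−d₂) − S·N(−d₁) = 33.599772 − 24.846568 = 8.753204
φ(d₁) = (1/√(2π))·e^{−d₁²/2} = 0.383146
Θ = −S·φ(d₁)·σ/(2√T) + r·K·e^{−rT}·N(−d₂) = −4.315099 + 0.184799 = -4.130301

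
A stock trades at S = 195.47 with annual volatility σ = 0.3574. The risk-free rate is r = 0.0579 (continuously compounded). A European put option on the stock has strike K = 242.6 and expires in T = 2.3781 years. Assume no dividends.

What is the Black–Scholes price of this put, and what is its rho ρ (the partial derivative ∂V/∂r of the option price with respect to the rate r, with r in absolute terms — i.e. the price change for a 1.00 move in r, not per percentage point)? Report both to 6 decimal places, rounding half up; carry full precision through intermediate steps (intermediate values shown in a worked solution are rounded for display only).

σ√T = 0.3574·√2.3781 = 0.551150
d₁ = (ln(S/K) + (r+σ²/2)T) / (σ√T) = (ln(195.47/242.6) + (0.0579+0.3574²/2)·2.3781) / 0.551150 = (-0.216007 + 0.289575) / 0.551150 = 0.133481
d₂ = d₁ − σ√T = 0.133481 − 0.551150 = -0.417669
e^{−rT} = e^{−0.0579·2.3781} = 0.871367
N(−d₁) = 0.446907,  N(−d₂) = 0.661905
Put price V = K·e^{−rT}·N(−d₂) − S·N(−d₁) = 139.922593 − 87.356826 = 52.565768
ρ = −K·T·e^{−rT}·N(−d₂) = -332.749920

price = 52.565768
ρ = -332.749920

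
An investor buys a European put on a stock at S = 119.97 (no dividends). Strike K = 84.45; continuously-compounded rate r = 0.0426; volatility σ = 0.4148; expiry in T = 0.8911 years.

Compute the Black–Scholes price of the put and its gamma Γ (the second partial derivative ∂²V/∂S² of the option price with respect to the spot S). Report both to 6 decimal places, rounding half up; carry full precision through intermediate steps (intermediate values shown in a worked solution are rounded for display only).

price = 3.222325
Γ = 0.004187

σ√T = 0.4148·√0.8911 = 0.391563
d₁ = (ln(S/K) + (r+σ²/2)T) / (σ√T) = (ln(119.97/84.45) + (0.0426+0.4148²/2)·0.8911) / 0.391563 = (0.351082 + 0.114622) / 0.391563 = 1.189345
d₂ = d₁ − σ√T = 1.189345 − 0.391563 = 0.797782
e^{−rT} = e^{−0.0426·0.8911} = 0.962751
N(−d₁) = 0.117152,  N(−d₂) = 0.212499
Put price V = K·e^{−rT}·N(−d₂) − S·N(−d₁) = 17.277047 − 14.054722 = 3.222325
φ(d₁) = (1/√(2π))·e^{−d₁²/2} = 0.196674
Γ = φ(d₁) / (S·σ·√T) = 0.004187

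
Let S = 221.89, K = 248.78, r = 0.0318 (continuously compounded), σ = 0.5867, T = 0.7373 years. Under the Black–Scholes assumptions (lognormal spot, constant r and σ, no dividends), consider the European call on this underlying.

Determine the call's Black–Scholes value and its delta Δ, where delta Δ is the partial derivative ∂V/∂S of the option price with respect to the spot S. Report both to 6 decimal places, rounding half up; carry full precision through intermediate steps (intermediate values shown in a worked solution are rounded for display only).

price = 36.400785
Δ = 0.528448

σ√T = 0.5867·√0.7373 = 0.503777
d₁ = (ln(S/K) + (r+σ²/2)T) / (σ√T) = (ln(221.89/248.78) + (0.0318+0.5867²/2)·0.7373) / 0.503777 = (-0.114387 + 0.150342) / 0.503777 = 0.071370
d₂ = d₁ − σ√T = 0.071370 − 0.503777 = -0.432407
e^{−rT} = e^{−0.0318·0.7373} = 0.976827
N(d₁) = 0.528448,  N(d₂) = 0.332723
Call price V = S·N(d₁) − K·e^{−rT}·N(d₂) = 117.257395 − 80.856610 = 36.400785
Δ = N(d₁) = 0.528448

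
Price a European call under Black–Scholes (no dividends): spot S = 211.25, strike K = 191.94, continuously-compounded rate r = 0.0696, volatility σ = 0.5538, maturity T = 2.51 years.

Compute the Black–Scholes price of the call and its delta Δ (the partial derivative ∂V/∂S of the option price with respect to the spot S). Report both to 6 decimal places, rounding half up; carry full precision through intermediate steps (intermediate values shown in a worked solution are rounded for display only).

price = 90.956643
Δ = 0.772486

σ√T = 0.5538·√2.51 = 0.877384
d₁ = (ln(S/K) + (r+σ²/2)T) / (σ√T) = (ln(211.25/191.94) + (0.0696+0.5538²/2)·2.51) / 0.877384 = (0.095859 + 0.559598) / 0.877384 = 0.747058
d₂ = d₁ − σ√T = 0.747058 − 0.877384 = -0.130326
e^{−rT} = e^{−0.0696·2.51} = 0.839712
N(d₁) = 0.772486,  N(d₂) = 0.448154
Call price V = S·N(d₁) − K·e^{−rT}·N(d₂) = 163.187615 − 72.230972 = 90.956643
Δ = N(d₁) = 0.772486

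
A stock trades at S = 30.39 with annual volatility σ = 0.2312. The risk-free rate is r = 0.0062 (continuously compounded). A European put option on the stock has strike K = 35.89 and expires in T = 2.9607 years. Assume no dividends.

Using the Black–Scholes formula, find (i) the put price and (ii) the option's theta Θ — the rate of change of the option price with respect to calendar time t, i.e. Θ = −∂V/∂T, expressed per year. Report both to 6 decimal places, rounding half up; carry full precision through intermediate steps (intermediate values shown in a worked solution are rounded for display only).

σ√T = 0.2312·√2.9607 = 0.397819
d₁ = (ln(S/K) + (r+σ²/2)T) / (σ√T) = (ln(30.39/35.89) + (0.0062+0.2312²/2)·2.9607) / 0.397819 = (-0.166345 + 0.097486) / 0.397819 = -0.173091
d₂ = d₁ − σ√T = -0.173091 − 0.397819 = -0.570910
e^{−rT} = e^{−0.0062·2.9607} = 0.981811
N(−d₁) = 0.568710,  N(−d₂) = 0.715970
Put price V = K·e^{−rT}·N(−d₂) − S·N(−d₁) = 25.228766 − 17.283103 = 7.945663
φ(d₁) = (1/√(2π))·e^{−d₁²/2} = 0.393011
Θ = −S·φ(d₁)·σ/(2√T) + r·K·e^{−rT}·N(−d₂) = −0.802409 + 0.156418 = -0.645990

price = 7.945663
Θ = -0.645990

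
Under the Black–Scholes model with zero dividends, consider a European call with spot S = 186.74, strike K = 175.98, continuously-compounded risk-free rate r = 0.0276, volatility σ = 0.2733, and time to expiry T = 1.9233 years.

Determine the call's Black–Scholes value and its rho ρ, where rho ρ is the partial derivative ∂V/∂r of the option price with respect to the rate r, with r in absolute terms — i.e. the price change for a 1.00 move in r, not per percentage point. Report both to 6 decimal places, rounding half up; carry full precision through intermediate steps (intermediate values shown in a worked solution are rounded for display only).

price = 37.650339
ρ = 174.172537

σ√T = 0.2733·√1.9233 = 0.379021
d₁ = (ln(S/K) + (r+σ²/2)T) / (σ√T) = (ln(186.74/175.98) + (0.0276+0.2733²/2)·1.9233) / 0.379021 = (0.059347 + 0.124911) / 0.379021 = 0.486143
d₂ = d₁ − σ√T = 0.486143 − 0.379021 = 0.107122
e^{−rT} = e^{−0.0276·1.9233} = 0.948301
N(d₁) = 0.686567,  N(d₂) = 0.542654
Call price V = S·N(d₁) − K·e^{−rT}·N(d₂) = 128.209554 − 90.559215 = 37.650339
ρ = K·T·e^{−rT}·N(d₂) = 174.172537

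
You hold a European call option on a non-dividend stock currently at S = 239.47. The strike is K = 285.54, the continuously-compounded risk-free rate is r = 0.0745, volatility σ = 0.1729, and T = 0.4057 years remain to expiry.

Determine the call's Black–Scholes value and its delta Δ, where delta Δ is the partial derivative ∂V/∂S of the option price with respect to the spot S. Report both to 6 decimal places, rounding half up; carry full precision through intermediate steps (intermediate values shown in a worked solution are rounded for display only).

price = 1.227537
Δ = 0.102362

σ√T = 0.1729·√0.4057 = 0.110128
d₁ = (ln(S/K) + (r+σ²/2)T) / (σ√T) = (ln(239.47/285.54) + (0.0745+0.1729²/2)·0.4057) / 0.110128 = (-0.175954 + 0.036289) / 0.110128 = -1.268209
d₂ = d₁ − σ√T = -1.268209 − 0.110128 = -1.378337
e^{−rT} = e^{−0.0745·0.4057} = 0.970228
N(d₁) = 0.102362,  N(d₂) = 0.084050
Call price V = S·N(d₁) − K·e^{−rT}·N(d₂) = 24.512545 − 23.285007 = 1.227537
Δ = N(d₁) = 0.102362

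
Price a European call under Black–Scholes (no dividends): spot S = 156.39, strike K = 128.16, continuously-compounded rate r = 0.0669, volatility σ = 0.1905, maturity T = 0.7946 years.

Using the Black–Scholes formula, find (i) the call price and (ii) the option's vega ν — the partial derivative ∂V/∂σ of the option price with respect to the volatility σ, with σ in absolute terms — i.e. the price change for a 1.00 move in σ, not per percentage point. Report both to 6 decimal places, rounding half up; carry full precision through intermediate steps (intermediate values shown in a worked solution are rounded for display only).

σ√T = 0.1905·√0.7946 = 0.169812
d₁ = (ln(S/K) + (r+σ²/2)T) / (σ√T) = (ln(156.39/128.16) + (0.0669+0.1905²/2)·0.7946) / 0.169812 = (0.199073 + 0.067577) / 0.169812 = 1.570264
d₂ = d₁ − σ√T = 1.570264 − 0.169812 = 1.400452
e^{−rT} = e^{−0.0669·0.7946} = 0.948229
N(d₁) = 0.941823,  N(d₂) = 0.919311
Call price V = S·N(d₁) − K·e^{−rT}·N(d₂) = 147.291727 − 111.719350 = 35.572377
φ(d₁) = (1/√(2π))·e^{−d₁²/2} = 0.116274
ν = S·φ(d₁)·√T = 16.209398

price = 35.572377
ν = 16.209398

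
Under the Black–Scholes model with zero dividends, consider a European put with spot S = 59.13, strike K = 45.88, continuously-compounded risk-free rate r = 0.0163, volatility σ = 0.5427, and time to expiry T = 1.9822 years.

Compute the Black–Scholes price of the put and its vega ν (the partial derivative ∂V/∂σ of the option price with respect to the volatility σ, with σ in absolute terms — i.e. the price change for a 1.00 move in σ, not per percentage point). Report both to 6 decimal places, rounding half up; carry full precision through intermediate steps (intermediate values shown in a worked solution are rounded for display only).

σ√T = 0.5427·√1.9822 = 0.764071
d₁ = (ln(S/K) + (r+σ²/2)T) / (σ√T) = (ln(59.13/45.88) + (0.0163+0.5427²/2)·1.9822) / 0.764071 = (0.253709 + 0.324212) / 0.764071 = 0.756371
d₂ = d₁ − σ√T = 0.756371 − 0.764071 = -0.007700
e^{−rT} = e^{−0.0163·1.9822} = 0.968207
N(−d₁) = 0.224713,  N(−d₂) = 0.503072
Put price V = K·e^{−rT}·N(−d₂) − S·N(−d₁) = 22.347106 − 13.287301 = 9.059804
φ(d₁) = (1/√(2π))·e^{−d₁²/2} = 0.299696
ν = S·φ(d₁)·√T = 24.949529

price = 9.059804
ν = 24.949529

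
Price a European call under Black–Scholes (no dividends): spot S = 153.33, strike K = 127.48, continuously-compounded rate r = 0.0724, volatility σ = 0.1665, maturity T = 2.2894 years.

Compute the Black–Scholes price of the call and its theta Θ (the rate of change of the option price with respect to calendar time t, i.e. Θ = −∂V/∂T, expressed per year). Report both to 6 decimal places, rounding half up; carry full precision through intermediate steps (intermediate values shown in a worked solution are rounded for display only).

σ√T = 0.1665·√2.2894 = 0.251927
d₁ = (ln(S/K) + (r+σ²/2)T) / (σ√T) = (ln(153.33/127.48) + (0.0724+0.1665²/2)·2.2894) / 0.251927 = (0.184633 + 0.197486) / 0.251927 = 1.516784
d₂ = d₁ − σ√T = 1.516784 − 0.251927 = 1.264857
e^{−rT} = e^{−0.0724·2.2894} = 0.847256
N(d₁) = 0.935339,  N(d₂) = 0.897039
Call price V = S·N(d₁) − K·e^{−rT}·N(d₂) = 143.415590 − 96.887513 = 46.528078
φ(d₁) = (1/√(2π))·e^{−d₁²/2} = 0.126280
Θ = −S·φ(d₁)·σ/(2√T) − r·K·e^{−rT}·N(d₂) = −1.065330 − 7.014656 = -8.079986

price = 46.528078
Θ = -8.079986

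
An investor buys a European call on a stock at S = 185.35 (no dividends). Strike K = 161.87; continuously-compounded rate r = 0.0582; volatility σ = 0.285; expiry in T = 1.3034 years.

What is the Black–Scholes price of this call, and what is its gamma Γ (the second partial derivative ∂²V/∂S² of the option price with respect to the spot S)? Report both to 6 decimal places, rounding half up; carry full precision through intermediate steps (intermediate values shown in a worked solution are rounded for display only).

price = 43.682179
Γ = 0.004757

σ√T = 0.285·√1.3034 = 0.325375
d₁ = (ln(S/K) + (r+σ²/2)T) / (σ√T) = (ln(185.35/161.87) + (0.0582+0.285²/2)·1.3034) / 0.325375 = (0.135452 + 0.128792) / 0.325375 = 0.812124
d₂ = d₁ − σ√T = 0.812124 − 0.325375 = 0.486749
e^{−rT} = e^{−0.0582·1.3034} = 0.926948
N(d₁) = 0.791640,  N(d₂) = 0.686782
Call price V = S·N(d₁) − K·e^{−rT}·N(d₂) = 146.730435 − 103.048256 = 43.682179
φ(d₁) = (1/√(2π))·e^{−d₁²/2} = 0.286874
Γ = φ(d₁) / (S·σ·√T) = 0.004757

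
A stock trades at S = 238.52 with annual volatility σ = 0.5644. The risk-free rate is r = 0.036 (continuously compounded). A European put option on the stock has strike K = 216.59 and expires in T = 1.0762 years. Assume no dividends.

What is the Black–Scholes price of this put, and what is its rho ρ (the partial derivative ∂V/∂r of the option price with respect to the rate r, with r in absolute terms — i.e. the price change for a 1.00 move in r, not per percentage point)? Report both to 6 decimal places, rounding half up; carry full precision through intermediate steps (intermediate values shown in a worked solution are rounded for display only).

price = 37.699925
ρ = -117.648406

σ√T = 0.5644·√1.0762 = 0.585509
d₁ = (ln(S/K) + (r+σ²/2)T) / (σ√T) = (ln(238.52/216.59) + (0.036+0.5644²/2)·1.0762) / 0.585509 = (0.096447 + 0.210154) / 0.585509 = 0.523648
d₂ = d₁ − σ√T = 0.523648 − 0.585509 = -0.061861
e^{−rT} = e^{−0.036·1.0762} = 0.961998
N(−d₁) = 0.300262,  N(−d₂) = 0.524663
Put price V = K·e^{−rT}·N(−d₂) − S·N(−d₁) = 109.318348 − 71.618424 = 37.699925
ρ = −K·T·e^{−rT}·N(−d₂) = -117.648406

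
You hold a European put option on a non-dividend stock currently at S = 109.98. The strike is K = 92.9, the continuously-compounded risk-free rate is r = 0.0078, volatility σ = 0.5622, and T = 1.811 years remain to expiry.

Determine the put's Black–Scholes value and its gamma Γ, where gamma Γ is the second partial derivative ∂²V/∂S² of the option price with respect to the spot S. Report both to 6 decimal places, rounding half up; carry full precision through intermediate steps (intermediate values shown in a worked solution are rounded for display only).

price = 21.339759
Γ = 0.003956

σ√T = 0.5622·√1.811 = 0.756572
d₁ = (ln(S/K) + (r+σ²/2)T) / (σ√T) = (ln(109.98/92.9) + (0.0078+0.5622²/2)·1.811) / 0.756572 = (0.168775 + 0.300326) / 0.756572 = 0.620035
d₂ = d₁ − σ√T = 0.620035 − 0.756572 = -0.136537
e^{−rT} = e^{−0.0078·1.811} = 0.985974
N(−d₁) = 0.267617,  N(−d₂) = 0.554301
Put price V = K·e^{−rT}·N(−d₂) − S·N(−d₁) = 50.772313 − 29.432553 = 21.339759
φ(d₁) = (1/√(2π))·e^{−d₁²/2} = 0.329177
Γ = φ(d₁) / (S·σ·√T) = 0.003956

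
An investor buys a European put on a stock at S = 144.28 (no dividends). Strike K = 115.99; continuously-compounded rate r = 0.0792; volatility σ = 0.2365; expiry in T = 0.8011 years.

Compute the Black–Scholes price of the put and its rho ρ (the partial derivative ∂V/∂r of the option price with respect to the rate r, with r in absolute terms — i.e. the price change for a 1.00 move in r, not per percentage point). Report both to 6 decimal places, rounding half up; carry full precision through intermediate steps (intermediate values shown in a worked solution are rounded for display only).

price = 1.126430
ρ = -9.618615

σ√T = 0.2365·√0.8011 = 0.211677
d₁ = (ln(S/K) + (r+σ²/2)T) / (σ√T) = (ln(144.28/115.99) + (0.0792+0.2365²/2)·0.8011) / 0.211677 = (0.218252 + 0.085851) / 0.211677 = 1.436633
d₂ = d₁ − σ√T = 1.436633 − 0.211677 = 1.224955
e^{−rT} = e^{−0.0792·0.8011} = 0.938524
N(−d₁) = 0.075411,  N(−d₂) = 0.110296
Put price V = K·e^{−rT}·N(−d₂) − S·N(−d₁) = 12.006759 − 10.880330 = 1.126430
ρ = −K·T·e^{−rT}·N(−d₂) = -9.618615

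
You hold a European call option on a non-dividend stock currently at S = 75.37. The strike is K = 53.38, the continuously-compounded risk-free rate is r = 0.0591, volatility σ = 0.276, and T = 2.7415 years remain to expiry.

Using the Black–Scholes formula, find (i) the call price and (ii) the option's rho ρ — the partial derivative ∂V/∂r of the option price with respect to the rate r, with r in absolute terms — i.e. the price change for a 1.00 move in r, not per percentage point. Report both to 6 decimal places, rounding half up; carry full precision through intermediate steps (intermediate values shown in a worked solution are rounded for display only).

price = 31.744194
ρ = 100.908637

σ√T = 0.276·√2.7415 = 0.456986
d₁ = (ln(S/K) + (r+σ²/2)T) / (σ√T) = (ln(75.37/53.38) + (0.0591+0.276²/2)·2.7415) / 0.456986 = (0.344973 + 0.266441) / 0.456986 = 1.337926
d₂ = d₁ − σ√T = 1.337926 − 0.456986 = 0.880940
e^{−rT} = e^{−0.0591·2.7415} = 0.850422
N(d₁) = 0.909540,  N(d₂) = 0.810825
Call price V = S·N(d₁) − K·e^{−rT}·N(d₂) = 68.552014 − 36.807819 = 31.744194
ρ = K·T·e^{−rT}·N(d₂) = 100.908637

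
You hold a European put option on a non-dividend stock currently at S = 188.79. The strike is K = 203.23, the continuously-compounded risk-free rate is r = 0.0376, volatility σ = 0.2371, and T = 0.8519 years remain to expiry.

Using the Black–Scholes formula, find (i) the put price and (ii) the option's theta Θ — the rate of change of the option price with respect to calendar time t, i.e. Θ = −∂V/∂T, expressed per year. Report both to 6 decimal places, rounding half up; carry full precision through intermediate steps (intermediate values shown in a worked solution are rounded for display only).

price = 21.118430
Θ = -5.069658

σ√T = 0.2371·√0.8519 = 0.218840
d₁ = (ln(S/K) + (r+σ²/2)T) / (σ√T) = (ln(188.79/203.23) + (0.0376+0.2371²/2)·0.8519) / 0.218840 = (-0.073703 + 0.055977) / 0.218840 = -0.081001
d₂ = d₁ − σ√T = -0.081001 − 0.218840 = -0.299841
e^{−rT} = e^{−0.0376·0.8519} = 0.968476
N(−d₁) = 0.532279,  N(−d₂) = 0.617851
Put price V = K·e^{−rT}·N(−d₂) − S·N(−d₁) = 121.607466 − 100.489036 = 21.118430
φ(d₁) = (1/√(2π))·e^{−d₁²/2} = 0.397636
Θ = −S·φ(d₁)·σ/(2√T) + r·K·e^{−rT}·N(−d₂) = −9.642098 + 4.572441 = -5.069658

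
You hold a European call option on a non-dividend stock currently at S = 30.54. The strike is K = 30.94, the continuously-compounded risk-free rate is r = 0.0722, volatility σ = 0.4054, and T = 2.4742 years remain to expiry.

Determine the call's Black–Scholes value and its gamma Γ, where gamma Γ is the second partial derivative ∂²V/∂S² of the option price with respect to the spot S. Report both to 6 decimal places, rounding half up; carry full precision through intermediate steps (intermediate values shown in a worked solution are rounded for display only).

price = 9.615454
Γ = 0.017328

σ√T = 0.4054·√2.4742 = 0.637678
d₁ = (ln(S/K) + (r+σ²/2)T) / (σ√T) = (ln(30.54/30.94) + (0.0722+0.4054²/2)·2.4742) / 0.637678 = (-0.013013 + 0.381954) / 0.637678 = 0.578570
d₂ = d₁ − σ√T = 0.578570 − 0.637678 = -0.059108
e^{−rT} = e^{−0.0722·2.4742} = 0.836409
N(d₁) = 0.718560,  N(d₂) = 0.476433
Call price V = S·N(d₁) − K·e^{−rT}·N(d₂) = 21.944831 − 12.329377 = 9.615454
φ(d₁) = (1/√(2π))·e^{−d₁²/2} = 0.337459
Γ = φ(d₁) / (S·σ·√T) = 0.017328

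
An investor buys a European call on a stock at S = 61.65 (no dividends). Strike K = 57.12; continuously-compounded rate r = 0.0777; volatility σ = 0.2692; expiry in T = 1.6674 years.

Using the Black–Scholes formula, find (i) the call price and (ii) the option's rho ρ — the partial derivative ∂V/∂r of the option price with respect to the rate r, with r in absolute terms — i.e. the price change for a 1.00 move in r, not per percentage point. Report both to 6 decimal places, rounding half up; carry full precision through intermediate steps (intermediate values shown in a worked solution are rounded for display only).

price = 14.746715
ρ = 55.404581

σ√T = 0.2692·√1.6674 = 0.347612
d₁ = (ln(S/K) + (r+σ²/2)T) / (σ√T) = (ln(61.65/57.12) + (0.0777+0.2692²/2)·1.6674) / 0.347612 = (0.076319 + 0.189974) / 0.347612 = 0.766064
d₂ = d₁ − σ√T = 0.766064 − 0.347612 = 0.418451
e^{−rT} = e^{−0.0777·1.6674} = 0.878485
N(d₁) = 0.778181,  N(d₂) = 0.662191
Call price V = S·N(d₁) − K·e^{−rT}·N(d₂) = 47.974843 − 33.228128 = 14.746715
ρ = K·T·e^{−rT}·N(d₂) = 55.404581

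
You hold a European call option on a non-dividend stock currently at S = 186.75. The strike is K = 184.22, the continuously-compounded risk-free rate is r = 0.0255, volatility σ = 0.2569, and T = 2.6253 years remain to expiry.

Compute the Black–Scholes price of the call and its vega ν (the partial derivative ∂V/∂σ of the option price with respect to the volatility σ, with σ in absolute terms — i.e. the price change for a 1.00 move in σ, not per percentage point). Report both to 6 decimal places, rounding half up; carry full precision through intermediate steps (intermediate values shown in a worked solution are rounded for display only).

price = 37.371335
ν = 111.356759

σ√T = 0.2569·√2.6253 = 0.416249
d₁ = (ln(S/K) + (r+σ²/2)T) / (σ√T) = (ln(186.75/184.22) + (0.0255+0.2569²/2)·2.6253) / 0.416249 = (0.013640 + 0.153577) / 0.416249 = 0.401723
d₂ = d₁ − σ√T = 0.401723 − 0.416249 = -0.014526
e^{−rT} = e^{−0.0255·2.6253} = 0.935246
N(d₁) = 0.656056,  N(d₂) = 0.494205
Call price V = S·N(d₁) − K·e^{−rT}·N(d₂) = 122.518485 − 85.147149 = 37.371335
φ(d₁) = (1/√(2π))·e^{−d₁²/2} = 0.368016
ν = S·φ(d₁)·√T = 111.356759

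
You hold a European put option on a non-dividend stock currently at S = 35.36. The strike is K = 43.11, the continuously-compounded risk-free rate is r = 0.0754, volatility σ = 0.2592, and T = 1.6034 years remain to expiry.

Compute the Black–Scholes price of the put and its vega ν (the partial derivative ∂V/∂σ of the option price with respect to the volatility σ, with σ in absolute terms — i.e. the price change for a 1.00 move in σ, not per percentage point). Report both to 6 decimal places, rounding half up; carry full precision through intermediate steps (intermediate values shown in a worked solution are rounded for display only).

σ√T = 0.2592·√1.6034 = 0.328213
d₁ = (ln(S/K) + (r+σ²/2)T) / (σ√T) = (ln(35.36/43.11) + (0.0754+0.2592²/2)·1.6034) / 0.328213 = (-0.198174 + 0.174758) / 0.328213 = -0.071342
d₂ = d₁ − σ√T = -0.071342 − 0.328213 = -0.399555
e^{−rT} = e^{−0.0754·1.6034} = 0.886126
N(−d₁) = 0.528437,  N(−d₂) = 0.655258
Put price V = K·e^{−rT}·N(−d₂) − S·N(−d₁) = 25.031434 − 18.685544 = 6.345890
φ(d₁) = (1/√(2π))·e^{−d₁²/2} = 0.397928
ν = S·φ(d₁)·√T = 17.817142

price = 6.345890
ν = 17.817142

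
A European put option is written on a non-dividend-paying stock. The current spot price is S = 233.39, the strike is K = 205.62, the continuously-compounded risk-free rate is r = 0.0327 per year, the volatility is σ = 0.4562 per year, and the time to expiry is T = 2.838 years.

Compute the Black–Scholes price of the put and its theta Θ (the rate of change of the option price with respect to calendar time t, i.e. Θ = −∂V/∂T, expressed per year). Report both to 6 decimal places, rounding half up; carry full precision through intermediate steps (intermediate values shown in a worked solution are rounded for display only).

σ√T = 0.4562·√2.838 = 0.768531
d₁ = (ln(S/K) + (r+σ²/2)T) / (σ√T) = (ln(233.39/205.62) + (0.0327+0.4562²/2)·2.838) / 0.768531 = (0.126681 + 0.388123) / 0.768531 = 0.669854
d₂ = d₁ − σ√T = 0.669854 − 0.768531 = -0.098677
e^{−rT} = e^{−0.0327·2.838} = 0.911373
N(−d₁) = 0.251475,  N(−d₂) = 0.539303
Put price V = K·e^{−rT}·N(−d₂) − S·N(−d₁) = 101.063483 − 58.691845 = 42.371638
φ(d₁) = (1/√(2π))·e^{−d₁²/2} = 0.318768
Θ = −S·φ(d₁)·σ/(2√T) + r·K·e^{−rT}·N(−d₂) = −10.073409 + 3.304776 = -6.768633

price = 42.371638
Θ = -6.768633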